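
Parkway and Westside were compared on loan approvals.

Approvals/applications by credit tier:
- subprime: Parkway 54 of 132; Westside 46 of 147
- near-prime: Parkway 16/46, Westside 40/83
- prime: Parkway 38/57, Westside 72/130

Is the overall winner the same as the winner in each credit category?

No

Subprime: Parkway 54/132 = 40.9%, Westside 46/147 = 31.3% → Parkway
Near-prime: Parkway 16/46 = 34.8%, Westside 40/83 = 48.2% → Westside
Prime: Parkway 38/57 = 66.7%, Westside 72/130 = 55.4% → Parkway
Overall: Parkway 108/235 = 46.0%, Westside 158/360 = 43.9% → Parkway
Neither sweeps: Parkway wins 2 of 3 groups, Westside wins 1. Parkway wins overall but not every group — no Simpson reversal.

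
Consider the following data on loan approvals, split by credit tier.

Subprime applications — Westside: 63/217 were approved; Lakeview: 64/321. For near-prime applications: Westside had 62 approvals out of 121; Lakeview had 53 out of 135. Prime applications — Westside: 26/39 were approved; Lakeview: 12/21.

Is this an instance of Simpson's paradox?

Subprime: Westside 63/217 = 29.0%, Lakeview 64/321 = 19.9% → Westside
Near-prime: Westside 62/121 = 51.2%, Lakeview 53/135 = 39.3% → Westside
Prime: Westside 26/39 = 66.7%, Lakeview 12/21 = 57.1% → Westside
Overall: Westside 151/377 = 40.1%, Lakeview 129/477 = 27.0% → Westside
Westside wins overall and in every credit group — no reversal.

No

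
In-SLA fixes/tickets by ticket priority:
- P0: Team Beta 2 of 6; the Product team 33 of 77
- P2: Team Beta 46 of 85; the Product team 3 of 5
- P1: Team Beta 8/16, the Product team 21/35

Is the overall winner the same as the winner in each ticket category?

P0: Team Beta 2/6 = 33.3%, the Product team 33/77 = 42.9% → the Product team
P2: Team Beta 46/85 = 54.1%, the Product team 3/5 = 60.0% → the Product team
P1: Team Beta 8/16 = 50.0%, the Product team 21/35 = 60.0% → the Product team
Overall: Team Beta 56/107 = 52.3%, the Product team 57/117 = 48.7% → Team Beta
The Product team wins each ticket group but Team Beta wins overall — the comparison reverses. The Product team's tickets skew toward P0, which has a lower base rate.

No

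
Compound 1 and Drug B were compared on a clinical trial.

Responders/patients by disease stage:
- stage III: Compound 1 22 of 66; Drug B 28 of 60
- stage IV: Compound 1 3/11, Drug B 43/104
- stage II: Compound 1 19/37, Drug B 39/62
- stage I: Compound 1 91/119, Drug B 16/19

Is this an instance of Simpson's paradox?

Stage III: Compound 1 22/66 = 33.3%, Drug B 28/60 = 46.7% → Drug B
Stage IV: Compound 1 3/11 = 27.3%, Drug B 43/104 = 41.3% → Drug B
Stage II: Compound 1 19/37 = 51.4%, Drug B 39/62 = 62.9% → Drug B
Stage I: Compound 1 91/119 = 76.5%, Drug B 16/19 = 84.2% → Drug B
Overall: Compound 1 135/233 = 57.9%, Drug B 126/245 = 51.4% → Compound 1
Drug B wins each disease group but Compound 1 wins overall — the comparison reverses. Drug B's patients skew toward stage IV, which has a lower base rate.

Yes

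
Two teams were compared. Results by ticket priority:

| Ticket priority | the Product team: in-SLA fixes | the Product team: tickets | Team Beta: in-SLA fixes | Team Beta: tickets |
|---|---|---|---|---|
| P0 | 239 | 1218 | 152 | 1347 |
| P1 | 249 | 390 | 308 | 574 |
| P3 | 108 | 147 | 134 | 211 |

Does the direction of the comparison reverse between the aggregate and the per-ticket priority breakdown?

No

P0: the Product team 239/1218 = 19.6%, Team Beta 152/1347 = 11.3% → the Product team
P1: the Product team 249/390 = 63.8%, Team Beta 308/574 = 53.7% → the Product team
P3: the Product team 108/147 = 73.5%, Team Beta 134/211 = 63.5% → the Product team
Overall: the Product team 596/1755 = 34.0%, Team Beta 594/2132 = 27.9% → the Product team
The Product team wins overall and in every ticket group — no reversal.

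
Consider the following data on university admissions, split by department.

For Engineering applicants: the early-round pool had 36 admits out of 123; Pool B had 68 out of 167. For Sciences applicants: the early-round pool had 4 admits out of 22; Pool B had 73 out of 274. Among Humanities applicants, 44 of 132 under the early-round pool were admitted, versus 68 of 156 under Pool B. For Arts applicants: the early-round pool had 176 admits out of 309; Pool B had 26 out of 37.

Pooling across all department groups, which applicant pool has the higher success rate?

the early-round pool

Engineering: the early-round pool 36/123 = 29.3%, Pool B 68/167 = 40.7% → Pool B
Sciences: the early-round pool 4/22 = 18.2%, Pool B 73/274 = 26.6% → Pool B
Humanities: the early-round pool 44/132 = 33.3%, Pool B 68/156 = 43.6% → Pool B
Arts: the early-round pool 176/309 = 57.0%, Pool B 26/37 = 70.3% → Pool B
Overall: the early-round pool 260/586 = 44.4%, Pool B 235/634 = 37.1% → the early-round pool
(Pool B wins every department group but the early-round pool wins overall — Pool B's applicants skew toward the low-rate Sciences group.)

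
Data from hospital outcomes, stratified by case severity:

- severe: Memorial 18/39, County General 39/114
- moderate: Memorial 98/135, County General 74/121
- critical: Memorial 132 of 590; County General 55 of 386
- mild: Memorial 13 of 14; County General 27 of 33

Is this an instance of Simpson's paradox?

No

Severe: Memorial 18/39 = 46.2%, County General 39/114 = 34.2% → Memorial
Moderate: Memorial 98/135 = 72.6%, County General 74/121 = 61.2% → Memorial
Critical: Memorial 132/590 = 22.4%, County General 55/386 = 14.2% → Memorial
Mild: Memorial 13/14 = 92.9%, County General 27/33 = 81.8% → Memorial
Overall: Memorial 261/778 = 33.5%, County General 195/654 = 29.8% → Memorial
Memorial wins overall and in every case group — no reversal.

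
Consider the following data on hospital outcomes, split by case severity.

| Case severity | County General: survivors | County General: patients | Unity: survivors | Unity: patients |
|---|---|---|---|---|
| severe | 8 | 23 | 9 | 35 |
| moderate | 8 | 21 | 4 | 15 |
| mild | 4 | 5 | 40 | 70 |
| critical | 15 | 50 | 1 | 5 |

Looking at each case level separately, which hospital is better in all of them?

Severe: County General 8/23 = 34.8%, Unity 9/35 = 25.7% → County General
Moderate: County General 8/21 = 38.1%, Unity 4/15 = 26.7% → County General
Mild: County General 4/5 = 80.0%, Unity 40/70 = 57.1% → County General
Critical: County General 15/50 = 30.0%, Unity 1/5 = 20.0% → County General
County General has the higher rate in all 4 groups.

County General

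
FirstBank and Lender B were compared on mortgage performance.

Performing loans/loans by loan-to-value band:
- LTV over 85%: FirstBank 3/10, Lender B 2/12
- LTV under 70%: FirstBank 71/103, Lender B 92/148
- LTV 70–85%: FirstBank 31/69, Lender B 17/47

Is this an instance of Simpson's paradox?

LTV over 85%: FirstBank 3/10 = 30.0%, Lender B 2/12 = 16.7% → FirstBank
LTV under 70%: FirstBank 71/103 = 68.9%, Lender B 92/148 = 62.2% → FirstBank
LTV 70–85%: FirstBank 31/69 = 44.9%, Lender B 17/47 = 36.2% → FirstBank
Overall: FirstBank 105/182 = 57.7%, Lender B 111/207 = 53.6% → FirstBank
FirstBank wins overall and in every loan-to-value group — no reversal.

No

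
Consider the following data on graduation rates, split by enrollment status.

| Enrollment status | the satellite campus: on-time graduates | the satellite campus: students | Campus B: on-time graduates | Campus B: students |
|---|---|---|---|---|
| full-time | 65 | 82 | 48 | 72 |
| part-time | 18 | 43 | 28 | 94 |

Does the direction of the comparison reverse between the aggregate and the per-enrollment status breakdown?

No

Full-time: the satellite campus 65/82 = 79.3%, Campus B 48/72 = 66.7% → the satellite campus
Part-time: the satellite campus 18/43 = 41.9%, Campus B 28/94 = 29.8% → the satellite campus
Overall: the satellite campus 83/125 = 66.4%, Campus B 76/166 = 45.8% → the satellite campus
The satellite campus wins overall and in every enrollment group — no reversal.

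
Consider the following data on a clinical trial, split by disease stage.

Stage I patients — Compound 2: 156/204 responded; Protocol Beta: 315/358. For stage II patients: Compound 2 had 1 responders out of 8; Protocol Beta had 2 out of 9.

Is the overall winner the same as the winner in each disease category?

Stage I: Compound 2 156/204 = 76.5%, Protocol Beta 315/358 = 88.0% → Protocol Beta
Stage II: Compound 2 1/8 = 12.5%, Protocol Beta 2/9 = 22.2% → Protocol Beta
Overall: Compound 2 157/212 = 74.1%, Protocol Beta 317/367 = 86.4% → Protocol Beta
Protocol Beta wins overall and in every disease group — no reversal.

Yes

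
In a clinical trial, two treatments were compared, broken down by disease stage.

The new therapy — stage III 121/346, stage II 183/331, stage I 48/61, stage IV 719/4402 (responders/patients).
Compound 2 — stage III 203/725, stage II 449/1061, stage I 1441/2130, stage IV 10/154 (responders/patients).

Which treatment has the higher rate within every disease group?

the new therapy

Stage III: the new therapy 121/346 = 35.0%, Compound 2 203/725 = 28.0% → the new therapy
Stage II: the new therapy 183/331 = 55.3%, Compound 2 449/1061 = 42.3% → the new therapy
Stage I: the new therapy 48/61 = 78.7%, Compound 2 1441/2130 = 67.7% → the new therapy
Stage IV: the new therapy 719/4402 = 16.3%, Compound 2 10/154 = 6.5% → the new therapy
The new therapy has the higher rate in all 4 groups.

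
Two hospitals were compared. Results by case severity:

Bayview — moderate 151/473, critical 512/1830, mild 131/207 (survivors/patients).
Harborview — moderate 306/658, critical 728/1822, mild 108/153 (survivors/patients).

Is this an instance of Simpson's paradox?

Moderate: Bayview 151/473 = 31.9%, Harborview 306/658 = 46.5% → Harborview
Critical: Bayview 512/1830 = 28.0%, Harborview 728/1822 = 40.0% → Harborview
Mild: Bayview 131/207 = 63.3%, Harborview 108/153 = 70.6% → Harborview
Overall: Bayview 794/2510 = 31.6%, Harborview 1142/2633 = 43.4% → Harborview
Harborview wins overall and in every case group — no reversal.

No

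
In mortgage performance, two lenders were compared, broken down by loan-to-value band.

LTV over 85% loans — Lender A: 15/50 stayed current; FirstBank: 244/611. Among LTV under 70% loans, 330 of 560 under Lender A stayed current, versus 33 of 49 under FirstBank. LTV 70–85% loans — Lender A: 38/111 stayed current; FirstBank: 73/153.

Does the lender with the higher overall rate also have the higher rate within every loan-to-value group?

LTV over 85%: Lender A 15/50 = 30.0%, FirstBank 244/611 = 39.9% → FirstBank
LTV under 70%: Lender A 330/560 = 58.9%, FirstBank 33/49 = 67.3% → FirstBank
LTV 70–85%: Lender A 38/111 = 34.2%, FirstBank 73/153 = 47.7% → FirstBank
Overall: Lender A 383/721 = 53.1%, FirstBank 350/813 = 43.1% → Lender A
FirstBank wins each loan-to-value group but Lender A wins overall — the comparison reverses. FirstBank's loans skew toward LTV over 85%, which has a lower base rate.

No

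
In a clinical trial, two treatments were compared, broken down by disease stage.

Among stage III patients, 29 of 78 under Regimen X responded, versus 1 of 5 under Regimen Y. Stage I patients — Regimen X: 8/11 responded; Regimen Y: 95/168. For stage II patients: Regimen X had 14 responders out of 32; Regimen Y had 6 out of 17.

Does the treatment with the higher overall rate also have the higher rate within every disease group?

Stage III: Regimen X 29/78 = 37.2%, Regimen Y 1/5 = 20.0% → Regimen X
Stage I: Regimen X 8/11 = 72.7%, Regimen Y 95/168 = 56.5% → Regimen X
Stage II: Regimen X 14/32 = 43.8%, Regimen Y 6/17 = 35.3% → Regimen X
Overall: Regimen X 51/121 = 42.1%, Regimen Y 102/190 = 53.7% → Regimen Y
Regimen X wins each disease group but Regimen Y wins overall — the comparison reverses. Regimen X's patients skew toward stage III, which has a lower base rate.

No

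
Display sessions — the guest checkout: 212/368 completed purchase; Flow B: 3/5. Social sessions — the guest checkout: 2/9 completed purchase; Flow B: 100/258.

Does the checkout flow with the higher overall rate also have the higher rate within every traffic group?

Display: the guest checkout 212/368 = 57.6%, Flow B 3/5 = 60.0% → Flow B
Social: the guest checkout 2/9 = 22.2%, Flow B 100/258 = 38.8% → Flow B
Overall: the guest checkout 214/377 = 56.8%, Flow B 103/263 = 39.2% → the guest checkout
Flow B wins each traffic group but the guest checkout wins overall — the comparison reverses. Flow B's sessions skew toward social, which has a lower base rate.

No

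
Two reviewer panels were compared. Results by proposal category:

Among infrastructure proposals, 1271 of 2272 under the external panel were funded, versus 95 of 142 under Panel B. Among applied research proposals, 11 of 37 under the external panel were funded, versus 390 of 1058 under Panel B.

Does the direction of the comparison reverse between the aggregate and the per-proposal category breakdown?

Yes

Infrastructure: the external panel 1271/2272 = 55.9%, Panel B 95/142 = 66.9% → Panel B
Applied research: the external panel 11/37 = 29.7%, Panel B 390/1058 = 36.9% → Panel B
Overall: the external panel 1282/2309 = 55.5%, Panel B 485/1200 = 40.4% → the external panel
Panel B wins each proposal group but the external panel wins overall — the comparison reverses. Panel B's proposals skew toward applied research, which has a lower base rate.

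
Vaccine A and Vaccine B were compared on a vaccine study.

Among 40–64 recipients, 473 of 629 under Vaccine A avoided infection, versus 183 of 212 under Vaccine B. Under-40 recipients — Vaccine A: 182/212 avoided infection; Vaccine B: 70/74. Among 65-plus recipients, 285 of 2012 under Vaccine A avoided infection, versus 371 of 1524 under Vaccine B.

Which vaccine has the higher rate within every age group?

Vaccine B

40–64: Vaccine A 473/629 = 75.2%, Vaccine B 183/212 = 86.3% → Vaccine B
Under-40: Vaccine A 182/212 = 85.8%, Vaccine B 70/74 = 94.6% → Vaccine B
65-plus: Vaccine A 285/2012 = 14.2%, Vaccine B 371/1524 = 24.3% → Vaccine B
Vaccine B has the higher rate in all 3 groups.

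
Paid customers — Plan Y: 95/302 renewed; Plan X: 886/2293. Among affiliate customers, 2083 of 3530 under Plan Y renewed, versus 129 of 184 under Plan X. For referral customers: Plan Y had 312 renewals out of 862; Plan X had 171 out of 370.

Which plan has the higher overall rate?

Paid: Plan Y 95/302 = 31.5%, Plan X 886/2293 = 38.6% → Plan X
Affiliate: Plan Y 2083/3530 = 59.0%, Plan X 129/184 = 70.1% → Plan X
Referral: Plan Y 312/862 = 36.2%, Plan X 171/370 = 46.2% → Plan X
Overall: Plan Y 2490/4694 = 53.0%, Plan X 1186/2847 = 41.7% → Plan Y
(Plan X wins every signup group but Plan Y wins overall — Plan X's customers skew toward the low-rate paid group.)

Plan Y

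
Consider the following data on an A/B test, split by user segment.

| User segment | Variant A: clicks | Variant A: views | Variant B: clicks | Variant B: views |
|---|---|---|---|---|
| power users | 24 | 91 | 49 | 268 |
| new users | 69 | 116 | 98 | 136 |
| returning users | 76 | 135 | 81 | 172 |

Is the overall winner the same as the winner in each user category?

No

Power users: Variant A 24/91 = 26.4%, Variant B 49/268 = 18.3% → Variant A
New users: Variant A 69/116 = 59.5%, Variant B 98/136 = 72.1% → Variant B
Returning users: Variant A 76/135 = 56.3%, Variant B 81/172 = 47.1% → Variant A
Overall: Variant A 169/342 = 49.4%, Variant B 228/576 = 39.6% → Variant A
Neither sweeps: Variant A wins 2 of 3 groups, Variant B wins 1. Variant A wins overall but not every group — no Simpson reversal.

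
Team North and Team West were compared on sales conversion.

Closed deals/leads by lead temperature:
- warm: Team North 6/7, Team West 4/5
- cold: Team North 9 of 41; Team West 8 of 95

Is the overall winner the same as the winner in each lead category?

Yes

Warm: Team North 6/7 = 85.7%, Team West 4/5 = 80.0% → Team North
Cold: Team North 9/41 = 22.0%, Team West 8/95 = 8.4% → Team North
Overall: Team North 15/48 = 31.2%, Team West 12/100 = 12.0% → Team North
Team North wins overall and in every lead group — no reversal.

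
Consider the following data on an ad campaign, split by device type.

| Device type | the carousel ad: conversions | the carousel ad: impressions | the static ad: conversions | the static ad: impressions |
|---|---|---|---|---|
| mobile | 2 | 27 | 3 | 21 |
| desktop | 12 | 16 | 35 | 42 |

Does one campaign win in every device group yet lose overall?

No

Mobile: the carousel ad 2/27 = 7.4%, the static ad 3/21 = 14.3% → the static ad
Desktop: the carousel ad 12/16 = 75.0%, the static ad 35/42 = 83.3% → the static ad
Overall: the carousel ad 14/43 = 32.6%, the static ad 38/63 = 60.3% → the static ad
The static ad wins overall and in every device group — no reversal.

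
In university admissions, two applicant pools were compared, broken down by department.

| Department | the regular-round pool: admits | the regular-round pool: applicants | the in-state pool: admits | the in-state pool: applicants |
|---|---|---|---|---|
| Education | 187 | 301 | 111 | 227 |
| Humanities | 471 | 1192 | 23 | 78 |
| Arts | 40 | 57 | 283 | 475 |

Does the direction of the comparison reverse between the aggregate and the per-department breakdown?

Education: the regular-round pool 187/301 = 62.1%, the in-state pool 111/227 = 48.9% → the regular-round pool
Humanities: the regular-round pool 471/1192 = 39.5%, the in-state pool 23/78 = 29.5% → the regular-round pool
Arts: the regular-round pool 40/57 = 70.2%, the in-state pool 283/475 = 59.6% → the regular-round pool
Overall: the regular-round pool 698/1550 = 45.0%, the in-state pool 417/780 = 53.5% → the in-state pool
The regular-round pool wins each department group but the in-state pool wins overall — the comparison reverses. The regular-round pool's applicants skew toward Humanities, which has a lower base rate.

Yes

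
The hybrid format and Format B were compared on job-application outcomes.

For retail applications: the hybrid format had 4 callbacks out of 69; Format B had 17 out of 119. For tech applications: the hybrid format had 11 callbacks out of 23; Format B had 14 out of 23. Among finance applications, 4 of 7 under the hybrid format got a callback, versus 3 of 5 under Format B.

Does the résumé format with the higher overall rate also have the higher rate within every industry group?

Yes

Retail: the hybrid format 4/69 = 5.8%, Format B 17/119 = 14.3% → Format B
Tech: the hybrid format 11/23 = 47.8%, Format B 14/23 = 60.9% → Format B
Finance: the hybrid format 4/7 = 57.1%, Format B 3/5 = 60.0% → Format B
Overall: the hybrid format 19/99 = 19.2%, Format B 34/147 = 23.1% → Format B
Format B wins overall and in every industry group — no reversal.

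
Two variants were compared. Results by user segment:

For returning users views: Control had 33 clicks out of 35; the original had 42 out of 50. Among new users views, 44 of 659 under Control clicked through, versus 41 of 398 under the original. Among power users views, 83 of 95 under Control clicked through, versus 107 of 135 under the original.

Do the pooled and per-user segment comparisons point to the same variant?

No

Returning users: Control 33/35 = 94.3%, the original 42/50 = 84.0% → Control
New users: Control 44/659 = 6.7%, the original 41/398 = 10.3% → the original
Power users: Control 83/95 = 87.4%, the original 107/135 = 79.3% → Control
Overall: Control 160/789 = 20.3%, the original 190/583 = 32.6% → the original
Neither sweeps: Control wins 2 of 3 groups, the original wins 1. The original wins overall but not every group — no Simpson reversal.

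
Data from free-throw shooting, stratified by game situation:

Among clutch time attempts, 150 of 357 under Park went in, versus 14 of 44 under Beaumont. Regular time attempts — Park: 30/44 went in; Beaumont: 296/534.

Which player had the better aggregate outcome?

Clutch time: Park 150/357 = 42.0%, Beaumont 14/44 = 31.8% → Park
Regular time: Park 30/44 = 68.2%, Beaumont 296/534 = 55.4% → Park
Overall: Park 180/401 = 44.9%, Beaumont 310/578 = 53.6% → Beaumont
(Park wins every game group but Beaumont wins overall — Park's attempts skew toward the low-rate clutch time group.)

Beaumont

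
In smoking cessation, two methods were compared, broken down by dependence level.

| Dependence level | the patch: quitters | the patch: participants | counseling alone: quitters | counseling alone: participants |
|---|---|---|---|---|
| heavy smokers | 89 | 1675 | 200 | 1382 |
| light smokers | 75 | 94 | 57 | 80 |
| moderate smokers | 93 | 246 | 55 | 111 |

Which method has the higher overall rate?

Heavy smokers: the patch 89/1675 = 5.3%, counseling alone 200/1382 = 14.5% → counseling alone
Light smokers: the patch 75/94 = 79.8%, counseling alone 57/80 = 71.2% → the patch
Moderate smokers: the patch 93/246 = 37.8%, counseling alone 55/111 = 49.5% → counseling alone
Overall: the patch 257/2015 = 12.8%, counseling alone 312/1573 = 19.8% → counseling alone
(Neither sweeps every dependence group, but counseling alone has the higher pooled rate.)

counseling alone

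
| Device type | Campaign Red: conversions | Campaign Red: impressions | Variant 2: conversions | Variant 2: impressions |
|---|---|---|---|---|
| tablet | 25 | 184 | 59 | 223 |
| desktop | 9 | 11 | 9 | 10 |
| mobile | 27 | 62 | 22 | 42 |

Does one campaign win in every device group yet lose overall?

Tablet: Campaign Red 25/184 = 13.6%, Variant 2 59/223 = 26.5% → Variant 2
Desktop: Campaign Red 9/11 = 81.8%, Variant 2 9/10 = 90.0% → Variant 2
Mobile: Campaign Red 27/62 = 43.5%, Variant 2 22/42 = 52.4% → Variant 2
Overall: Campaign Red 61/257 = 23.7%, Variant 2 90/275 = 32.7% → Variant 2
Variant 2 wins overall and in every device group — no reversal.

No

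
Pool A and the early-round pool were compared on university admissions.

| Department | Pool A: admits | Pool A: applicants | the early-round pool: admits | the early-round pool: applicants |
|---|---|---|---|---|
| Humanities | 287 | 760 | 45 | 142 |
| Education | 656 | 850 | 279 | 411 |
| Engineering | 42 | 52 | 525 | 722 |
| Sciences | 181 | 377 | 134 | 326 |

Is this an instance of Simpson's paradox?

Yes

Humanities: Pool A 287/760 = 37.8%, the early-round pool 45/142 = 31.7% → Pool A
Education: Pool A 656/850 = 77.2%, the early-round pool 279/411 = 67.9% → Pool A
Engineering: Pool A 42/52 = 80.8%, the early-round pool 525/722 = 72.7% → Pool A
Sciences: Pool A 181/377 = 48.0%, the early-round pool 134/326 = 41.1% → Pool A
Overall: Pool A 1166/2039 = 57.2%, the early-round pool 983/1601 = 61.4% → the early-round pool
Pool A wins each department group but the early-round pool wins overall — the comparison reverses. Pool A's applicants skew toward Humanities, which has a lower base rate.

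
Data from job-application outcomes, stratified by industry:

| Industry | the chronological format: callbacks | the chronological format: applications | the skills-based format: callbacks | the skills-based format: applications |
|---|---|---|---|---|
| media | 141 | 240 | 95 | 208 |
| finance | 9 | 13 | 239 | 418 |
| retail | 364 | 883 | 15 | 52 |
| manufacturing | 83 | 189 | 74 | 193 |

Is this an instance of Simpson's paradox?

Yes

Media: the chronological format 141/240 = 58.8%, the skills-based format 95/208 = 45.7% → the chronological format
Finance: the chronological format 9/13 = 69.2%, the skills-based format 239/418 = 57.2% → the chronological format
Retail: the chronological format 364/883 = 41.2%, the skills-based format 15/52 = 28.8% → the chronological format
Manufacturing: the chronological format 83/189 = 43.9%, the skills-based format 74/193 = 38.3% → the chronological format
Overall: the chronological format 597/1325 = 45.1%, the skills-based format 423/871 = 48.6% → the skills-based format
The chronological format wins each industry group but the skills-based format wins overall — the comparison reverses. The chronological format's applications skew toward retail, which has a lower base rate.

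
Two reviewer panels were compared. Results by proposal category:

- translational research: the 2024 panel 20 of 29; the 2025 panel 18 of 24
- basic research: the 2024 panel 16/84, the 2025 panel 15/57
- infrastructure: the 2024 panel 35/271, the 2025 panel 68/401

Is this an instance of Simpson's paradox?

No

Translational research: the 2024 panel 20/29 = 69.0%, the 2025 panel 18/24 = 75.0% → the 2025 panel
Basic research: the 2024 panel 16/84 = 19.0%, the 2025 panel 15/57 = 26.3% → the 2025 panel
Infrastructure: the 2024 panel 35/271 = 12.9%, the 2025 panel 68/401 = 17.0% → the 2025 panel
Overall: the 2024 panel 71/384 = 18.5%, the 2025 panel 101/482 = 21.0% → the 2025 panel
The 2025 panel wins overall and in every proposal group — no reversal.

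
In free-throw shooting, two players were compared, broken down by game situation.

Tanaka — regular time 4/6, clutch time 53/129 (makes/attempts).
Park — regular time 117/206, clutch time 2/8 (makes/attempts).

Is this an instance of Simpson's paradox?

Regular time: Tanaka 4/6 = 66.7%, Park 117/206 = 56.8% → Tanaka
Clutch time: Tanaka 53/129 = 41.1%, Park 2/8 = 25.0% → Tanaka
Overall: Tanaka 57/135 = 42.2%, Park 119/214 = 55.6% → Park
Tanaka wins each game group but Park wins overall — the comparison reverses. Tanaka's attempts skew toward clutch time, which has a lower base rate.

Yes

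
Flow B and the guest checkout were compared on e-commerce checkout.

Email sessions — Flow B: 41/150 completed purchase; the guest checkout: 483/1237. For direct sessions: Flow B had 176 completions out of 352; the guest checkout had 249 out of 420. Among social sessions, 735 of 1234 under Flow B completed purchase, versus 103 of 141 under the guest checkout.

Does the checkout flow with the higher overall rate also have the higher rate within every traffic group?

Email: Flow B 41/150 = 27.3%, the guest checkout 483/1237 = 39.0% → the guest checkout
Direct: Flow B 176/352 = 50.0%, the guest checkout 249/420 = 59.3% → the guest checkout
Social: Flow B 735/1234 = 59.6%, the guest checkout 103/141 = 73.0% → the guest checkout
Overall: Flow B 952/1736 = 54.8%, the guest checkout 835/1798 = 46.4% → Flow B
The guest checkout wins each traffic group but Flow B wins overall — the comparison reverses. The guest checkout's sessions skew toward email, which has a lower base rate.

No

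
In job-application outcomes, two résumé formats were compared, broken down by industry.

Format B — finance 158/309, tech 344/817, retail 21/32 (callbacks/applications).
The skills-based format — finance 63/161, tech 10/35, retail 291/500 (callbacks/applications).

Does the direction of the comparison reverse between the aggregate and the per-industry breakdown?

Finance: Format B 158/309 = 51.1%, the skills-based format 63/161 = 39.1% → Format B
Tech: Format B 344/817 = 42.1%, the skills-based format 10/35 = 28.6% → Format B
Retail: Format B 21/32 = 65.6%, the skills-based format 291/500 = 58.2% → Format B
Overall: Format B 523/1158 = 45.2%, the skills-based format 364/696 = 52.3% → the skills-based format
Format B wins each industry group but the skills-based format wins overall — the comparison reverses. Format B's applications skew toward tech, which has a lower base rate.

Yes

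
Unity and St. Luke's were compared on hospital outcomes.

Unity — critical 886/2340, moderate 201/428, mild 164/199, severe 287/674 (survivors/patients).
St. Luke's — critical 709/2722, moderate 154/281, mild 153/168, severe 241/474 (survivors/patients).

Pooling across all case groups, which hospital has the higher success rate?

Unity

Critical: Unity 886/2340 = 37.9%, St. Luke's 709/2722 = 26.0% → Unity
Moderate: Unity 201/428 = 47.0%, St. Luke's 154/281 = 54.8% → St. Luke's
Mild: Unity 164/199 = 82.4%, St. Luke's 153/168 = 91.1% → St. Luke's
Severe: Unity 287/674 = 42.6%, St. Luke's 241/474 = 50.8% → St. Luke's
Overall: Unity 1538/3641 = 42.2%, St. Luke's 1257/3645 = 34.5% → Unity
(Neither sweeps every case group, but Unity has the higher pooled rate.)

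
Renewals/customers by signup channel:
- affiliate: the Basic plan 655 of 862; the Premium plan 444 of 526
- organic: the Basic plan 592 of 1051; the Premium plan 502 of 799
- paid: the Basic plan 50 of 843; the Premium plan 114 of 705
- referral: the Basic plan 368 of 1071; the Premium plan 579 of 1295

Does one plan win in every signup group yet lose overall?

Affiliate: the Basic plan 655/862 = 76.0%, the Premium plan 444/526 = 84.4% → the Premium plan
Organic: the Basic plan 592/1051 = 56.3%, the Premium plan 502/799 = 62.8% → the Premium plan
Paid: the Basic plan 50/843 = 5.9%, the Premium plan 114/705 = 16.2% → the Premium plan
Referral: the Basic plan 368/1071 = 34.4%, the Premium plan 579/1295 = 44.7% → the Premium plan
Overall: the Basic plan 1665/3827 = 43.5%, the Premium plan 1639/3325 = 49.3% → the Premium plan
The Premium plan wins overall and in every signup group — no reversal.

No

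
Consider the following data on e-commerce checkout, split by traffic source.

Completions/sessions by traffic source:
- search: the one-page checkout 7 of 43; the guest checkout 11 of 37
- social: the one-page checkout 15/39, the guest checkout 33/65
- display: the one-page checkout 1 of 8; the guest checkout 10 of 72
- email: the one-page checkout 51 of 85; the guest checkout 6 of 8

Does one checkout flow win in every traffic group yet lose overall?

Yes

Search: the one-page checkout 7/43 = 16.3%, the guest checkout 11/37 = 29.7% → the guest checkout
Social: the one-page checkout 15/39 = 38.5%, the guest checkout 33/65 = 50.8% → the guest checkout
Display: the one-page checkout 1/8 = 12.5%, the guest checkout 10/72 = 13.9% → the guest checkout
Email: the one-page checkout 51/85 = 60.0%, the guest checkout 6/8 = 75.0% → the guest checkout
Overall: the one-page checkout 74/175 = 42.3%, the guest checkout 60/182 = 33.0% → the one-page checkout
The guest checkout wins each traffic group but the one-page checkout wins overall — the comparison reverses. The guest checkout's sessions skew toward display, which has a lower base rate.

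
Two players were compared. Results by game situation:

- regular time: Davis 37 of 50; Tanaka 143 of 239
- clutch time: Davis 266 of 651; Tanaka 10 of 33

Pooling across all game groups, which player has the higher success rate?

Tanaka

Regular time: Davis 37/50 = 74.0%, Tanaka 143/239 = 59.8% → Davis
Clutch time: Davis 266/651 = 40.9%, Tanaka 10/33 = 30.3% → Davis
Overall: Davis 303/701 = 43.2%, Tanaka 153/272 = 56.2% → Tanaka
(Davis wins every game group but Tanaka wins overall — Davis's attempts skew toward the low-rate clutch time group.)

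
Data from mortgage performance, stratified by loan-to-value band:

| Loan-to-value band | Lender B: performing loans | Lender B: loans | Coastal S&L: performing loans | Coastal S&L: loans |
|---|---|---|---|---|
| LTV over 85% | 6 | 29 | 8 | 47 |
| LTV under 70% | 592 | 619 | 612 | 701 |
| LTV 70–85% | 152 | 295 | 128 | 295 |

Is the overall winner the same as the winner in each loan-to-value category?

Yes

LTV over 85%: Lender B 6/29 = 20.7%, Coastal S&L 8/47 = 17.0% → Lender B
LTV under 70%: Lender B 592/619 = 95.6%, Coastal S&L 612/701 = 87.3% → Lender B
LTV 70–85%: Lender B 152/295 = 51.5%, Coastal S&L 128/295 = 43.4% → Lender B
Overall: Lender B 750/943 = 79.5%, Coastal S&L 748/1043 = 71.7% → Lender B
Lender B wins overall and in every loan-to-value group — no reversal.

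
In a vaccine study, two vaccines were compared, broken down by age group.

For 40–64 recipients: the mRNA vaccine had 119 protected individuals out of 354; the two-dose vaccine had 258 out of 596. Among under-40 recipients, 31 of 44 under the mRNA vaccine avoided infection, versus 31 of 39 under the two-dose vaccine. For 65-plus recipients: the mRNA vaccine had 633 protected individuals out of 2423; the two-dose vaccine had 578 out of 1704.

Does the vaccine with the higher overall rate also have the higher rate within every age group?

40–64: the mRNA vaccine 119/354 = 33.6%, the two-dose vaccine 258/596 = 43.3% → the two-dose vaccine
Under-40: the mRNA vaccine 31/44 = 70.5%, the two-dose vaccine 31/39 = 79.5% → the two-dose vaccine
65-plus: the mRNA vaccine 633/2423 = 26.1%, the two-dose vaccine 578/1704 = 33.9% → the two-dose vaccine
Overall: the mRNA vaccine 783/2821 = 27.8%, the two-dose vaccine 867/2339 = 37.1% → the two-dose vaccine
The two-dose vaccine wins overall and in every age group — no reversal.

Yes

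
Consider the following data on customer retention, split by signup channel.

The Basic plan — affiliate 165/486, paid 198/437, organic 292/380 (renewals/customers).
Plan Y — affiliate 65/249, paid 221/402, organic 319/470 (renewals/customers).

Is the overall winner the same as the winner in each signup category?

No

Affiliate: the Basic plan 165/486 = 34.0%, Plan Y 65/249 = 26.1% → the Basic plan
Paid: the Basic plan 198/437 = 45.3%, Plan Y 221/402 = 55.0% → Plan Y
Organic: the Basic plan 292/380 = 76.8%, Plan Y 319/470 = 67.9% → the Basic plan
Overall: the Basic plan 655/1303 = 50.3%, Plan Y 605/1121 = 54.0% → Plan Y
Neither sweeps: the Basic plan wins 2 of 3 groups, Plan Y wins 1. Plan Y wins overall but not every group — no Simpson reversal.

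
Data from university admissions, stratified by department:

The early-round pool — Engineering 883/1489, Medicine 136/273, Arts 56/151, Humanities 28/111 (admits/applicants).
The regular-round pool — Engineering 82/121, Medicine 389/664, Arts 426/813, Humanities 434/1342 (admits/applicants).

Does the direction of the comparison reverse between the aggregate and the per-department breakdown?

Yes

Engineering: the early-round pool 883/1489 = 59.3%, the regular-round pool 82/121 = 67.8% → the regular-round pool
Medicine: the early-round pool 136/273 = 49.8%, the regular-round pool 389/664 = 58.6% → the regular-round pool
Arts: the early-round pool 56/151 = 37.1%, the regular-round pool 426/813 = 52.4% → the regular-round pool
Humanities: the early-round pool 28/111 = 25.2%, the regular-round pool 434/1342 = 32.3% → the regular-round pool
Overall: the early-round pool 1103/2024 = 54.5%, the regular-round pool 1331/2940 = 45.3% → the early-round pool
The regular-round pool wins each department group but the early-round pool wins overall — the comparison reverses. The regular-round pool's applicants skew toward Humanities, which has a lower base rate.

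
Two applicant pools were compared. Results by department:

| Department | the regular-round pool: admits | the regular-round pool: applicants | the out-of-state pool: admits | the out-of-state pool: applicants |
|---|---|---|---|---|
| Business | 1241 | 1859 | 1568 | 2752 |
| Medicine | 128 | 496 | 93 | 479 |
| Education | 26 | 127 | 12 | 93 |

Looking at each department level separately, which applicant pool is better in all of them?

the regular-round pool

Business: the regular-round pool 1241/1859 = 66.8%, the out-of-state pool 1568/2752 = 57.0% → the regular-round pool
Medicine: the regular-round pool 128/496 = 25.8%, the out-of-state pool 93/479 = 19.4% → the regular-round pool
Education: the regular-round pool 26/127 = 20.5%, the out-of-state pool 12/93 = 12.9% → the regular-round pool
The regular-round pool has the higher rate in all 3 groups.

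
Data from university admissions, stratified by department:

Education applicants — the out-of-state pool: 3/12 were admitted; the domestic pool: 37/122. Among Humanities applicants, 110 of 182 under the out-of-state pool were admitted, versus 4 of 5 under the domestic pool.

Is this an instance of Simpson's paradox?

Yes

Education: the out-of-state pool 3/12 = 25.0%, the domestic pool 37/122 = 30.3% → the domestic pool
Humanities: the out-of-state pool 110/182 = 60.4%, the domestic pool 4/5 = 80.0% → the domestic pool
Overall: the out-of-state pool 113/194 = 58.2%, the domestic pool 41/127 = 32.3% → the out-of-state pool
The domestic pool wins each department group but the out-of-state pool wins overall — the comparison reverses. The domestic pool's applicants skew toward Education, which has a lower base rate.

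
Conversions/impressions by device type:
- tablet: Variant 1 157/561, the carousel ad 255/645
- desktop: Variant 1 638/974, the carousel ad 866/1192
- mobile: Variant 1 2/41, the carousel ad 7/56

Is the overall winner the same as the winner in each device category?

Tablet: Variant 1 157/561 = 28.0%, the carousel ad 255/645 = 39.5% → the carousel ad
Desktop: Variant 1 638/974 = 65.5%, the carousel ad 866/1192 = 72.7% → the carousel ad
Mobile: Variant 1 2/41 = 4.9%, the carousel ad 7/56 = 12.5% → the carousel ad
Overall: Variant 1 797/1576 = 50.6%, the carousel ad 1128/1893 = 59.6% → the carousel ad
The carousel ad wins overall and in every device group — no reversal.

Yes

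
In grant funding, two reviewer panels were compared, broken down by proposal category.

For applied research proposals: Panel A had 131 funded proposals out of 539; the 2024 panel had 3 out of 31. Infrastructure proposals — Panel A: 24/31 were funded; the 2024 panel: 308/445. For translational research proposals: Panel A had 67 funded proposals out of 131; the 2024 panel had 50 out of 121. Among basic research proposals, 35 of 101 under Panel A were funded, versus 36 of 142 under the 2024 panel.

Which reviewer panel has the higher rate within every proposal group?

Applied research: Panel A 131/539 = 24.3%, the 2024 panel 3/31 = 9.7% → Panel A
Infrastructure: Panel A 24/31 = 77.4%, the 2024 panel 308/445 = 69.2% → Panel A
Translational research: Panel A 67/131 = 51.1%, the 2024 panel 50/121 = 41.3% → Panel A
Basic research: Panel A 35/101 = 34.7%, the 2024 panel 36/142 = 25.4% → Panel A
Panel A has the higher rate in all 4 groups.

Panel A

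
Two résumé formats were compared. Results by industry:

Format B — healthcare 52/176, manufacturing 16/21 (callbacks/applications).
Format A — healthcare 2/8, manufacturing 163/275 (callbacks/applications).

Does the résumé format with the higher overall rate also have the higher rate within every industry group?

Healthcare: Format B 52/176 = 29.5%, Format A 2/8 = 25.0% → Format B
Manufacturing: Format B 16/21 = 76.2%, Format A 163/275 = 59.3% → Format B
Overall: Format B 68/197 = 34.5%, Format A 165/283 = 58.3% → Format A
Format B wins each industry group but Format A wins overall — the comparison reverses. Format B's applications skew toward healthcare, which has a lower base rate.

No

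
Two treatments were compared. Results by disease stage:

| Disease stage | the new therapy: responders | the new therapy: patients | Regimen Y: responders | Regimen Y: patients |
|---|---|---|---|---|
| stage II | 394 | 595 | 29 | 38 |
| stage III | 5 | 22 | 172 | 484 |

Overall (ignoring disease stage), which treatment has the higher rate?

Stage II: the new therapy 394/595 = 66.2%, Regimen Y 29/38 = 76.3% → Regimen Y
Stage III: the new therapy 5/22 = 22.7%, Regimen Y 172/484 = 35.5% → Regimen Y
Overall: the new therapy 399/617 = 64.7%, Regimen Y 201/522 = 38.5% → the new therapy
(Regimen Y wins every disease group but the new therapy wins overall — Regimen Y's patients skew toward the low-rate stage III group.)

the new therapy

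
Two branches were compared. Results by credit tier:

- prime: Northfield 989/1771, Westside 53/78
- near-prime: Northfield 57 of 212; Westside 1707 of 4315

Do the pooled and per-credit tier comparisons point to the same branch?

Prime: Northfield 989/1771 = 55.8%, Westside 53/78 = 67.9% → Westside
Near-prime: Northfield 57/212 = 26.9%, Westside 1707/4315 = 39.6% → Westside
Overall: Northfield 1046/1983 = 52.7%, Westside 1760/4393 = 40.1% → Northfield
Westside wins each credit group but Northfield wins overall — the comparison reverses. Westside's applications skew toward near-prime, which has a lower base rate.

No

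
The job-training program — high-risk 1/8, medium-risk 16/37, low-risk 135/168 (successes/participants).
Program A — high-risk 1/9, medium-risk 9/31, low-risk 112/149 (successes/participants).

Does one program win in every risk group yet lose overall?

High-risk: the job-training program 1/8 = 12.5%, Program A 1/9 = 11.1% → the job-training program
Medium-risk: the job-training program 16/37 = 43.2%, Program A 9/31 = 29.0% → the job-training program
Low-risk: the job-training program 135/168 = 80.4%, Program A 112/149 = 75.2% → the job-training program
Overall: the job-training program 152/213 = 71.4%, Program A 122/189 = 64.6% → the job-training program
The job-training program wins overall and in every risk group — no reversal.

No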